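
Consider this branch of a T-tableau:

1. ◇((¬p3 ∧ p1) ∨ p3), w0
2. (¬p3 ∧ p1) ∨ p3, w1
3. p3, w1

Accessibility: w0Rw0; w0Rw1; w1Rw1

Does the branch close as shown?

No atom appears with both signs at the same world.

No, open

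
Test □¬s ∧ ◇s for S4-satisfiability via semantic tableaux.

1. □¬s ∧ ◇s, w0
2. □¬s, w0
3. ◇s, w0
4. ¬s, w0
5. s, w1
6. ¬s, w1
Accessibility: w0Rw0, w0Rw1, w1Rw1
Branch closes: s and ¬s both at w1.
All branches of the tableau close; one closing branch shown above.

Unsatisfiable (every branch closes)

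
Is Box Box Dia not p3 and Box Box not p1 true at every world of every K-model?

Tableau for the negation not (Box Box Dia not p3 and Box Box not p1):
1. not (Box Box Dia not p3 and Box Box not p1), 0
2. not Box Box not p1, 0   [neg-and-rule on 1 (branches; this branch)]
3. not Box not p1, 1   [neg-Box-rule on 2: fresh world 1, 0R1]
4. p1, 2   [neg-Box-rule on 3: fresh world 2, 1R2]
Accessibility: 0R1, 1R2
The negation has an open branch (countermodel exists).

Invalid (countermodel exists)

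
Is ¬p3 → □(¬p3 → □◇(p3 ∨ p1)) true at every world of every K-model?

No, not valid

Tableau for the negation ¬(¬p3 → □(¬p3 → □◇(p3 ∨ p1))):
1. ¬(¬p3 → □(¬p3 → □◇(p3 ∨ p1))), u
2. ¬p3, u
3. ¬□(¬p3 → □◇(p3 ∨ p1)), u
4. ¬(¬p3 → □◇(p3 ∨ p1)), v
5. ¬p3, v
6. ¬□◇(p3 ∨ p1), v
7. ¬◇(p3 ∨ p1), w
Accessibility: uRv, vRw
The negation has an open branch (countermodel exists).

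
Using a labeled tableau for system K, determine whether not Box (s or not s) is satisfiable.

Unsatisfiable

1. not Box (s or not s), u
2. not (s or not s), v
3. not s, v
4. s, v
Accessibility: uRv
Branch closes: s and not s both at v.
Every branch closes; the branch above is one of them.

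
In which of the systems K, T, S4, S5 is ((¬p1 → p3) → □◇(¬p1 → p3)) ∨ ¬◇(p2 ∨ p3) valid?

S5

S4-tableau for the negation ¬(((¬p1 → p3) → □◇(¬p1 → p3)) ∨ ¬◇(p2 ∨ p3)):
1. ¬(((¬p1 → p3) → □◇(¬p1 → p3)) ∨ ¬◇(p2 ∨ p3)), u
2. ¬((¬p1 → p3) → □◇(¬p1 → p3)), u   [¬∨-rule on 1]
3. ◇(p2 ∨ p3), u   [¬∨-rule on 1]
4. ¬p1 → p3, u   [¬→-rule on 2]
5. ¬□◇(¬p1 → p3), u   [¬→-rule on 2]
6. p3, u   [→-rule on 4 (branches; this branch)]
7. p2 ∨ p3, v   [◇-rule on 3: fresh world v, uRv]
8. p3, v   [∨-rule on 7 (branches; this branch)]
9. ¬◇(¬p1 → p3), w   [¬□-rule on 5: fresh world w, uRw]
10. ¬(¬p1 → p3), w   [¬◇-rule on 9 via wRw]
11. ¬p1, w   [¬→-rule on 10]
12. ¬p3, w   [¬→-rule on 10]
Accessibility: uRu, uRv, uRw, vRv, wRw
Complete open branch: countermodel on an S4-frame, so not valid in S4, nor in K, T (the same frame is also a K-frame and a T-frame).
S5-tableau for the negation ¬(((¬p1 → p3) → □◇(¬p1 → p3)) ∨ ¬◇(p2 ∨ p3)):
1. ¬(((¬p1 → p3) → □◇(¬p1 → p3)) ∨ ¬◇(p2 ∨ p3)), u
2. ¬((¬p1 → p3) → □◇(¬p1 → p3)), u   [¬∨-rule on 1]
3. ◇(p2 ∨ p3), u   [¬∨-rule on 1]
4. ¬p1 → p3, u   [¬→-rule on 2]
5. ¬□◇(¬p1 → p3), u   [¬→-rule on 2]
6. p3, u   [→-rule on 4 (branches; this branch)]
7. p2 ∨ p3, v   [◇-rule on 3: fresh world v, uRv]
8. p3, v   [∨-rule on 7 (branches; this branch)]
9. ¬◇(¬p1 → p3), w   [¬□-rule on 5: fresh world w, uRw]
10. ¬(¬p1 → p3), u   [¬◇-rule on 9 via wRu]
11. ¬p1, u   [¬→-rule on 10]
12. ¬p3, u   [¬→-rule on 10]
Accessibility: uRu, uRv, uRw, vRu, vRv, vRw, wRu, wRv, wRw
Branch closes: p3 and ¬p3 both at u.
Every branch closes (one shown): valid in S5.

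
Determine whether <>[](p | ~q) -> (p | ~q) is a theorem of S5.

Yes, valid

Tableau for the negation ~(<>[](p | ~q) -> (p | ~q)):
1. ~(<>[](p | ~q) -> (p | ~q)), u
2. <>[](p | ~q), u   [~->-rule on 1]
3. ~(p | ~q), u   [~->-rule on 1]
4. ~p, u   [~|-rule on 3]
5. q, u   [~|-rule on 3]
6. [](p | ~q), v   [<>-rule on 2: fresh world v, uRv]
7. p | ~q, u   [[]-rule on 6 via vRu]
8. p | ~q, v   [[]-rule on 6 via vRv]
9. ~q, u   [|-rule on 7 (branches; this branch)]
Accessibility: uRu, uRv, vRu, vRv
Branch closes: q and ~q both at u.
All branches of the negation close; one closing branch shown above.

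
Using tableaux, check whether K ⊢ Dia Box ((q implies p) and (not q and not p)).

Tableau for the negation not Dia Box ((q implies p) and (not q and not p)):
1. not Dia Box ((q implies p) and (not q and not p)), 0
The negation has an open branch (countermodel exists).

Not valid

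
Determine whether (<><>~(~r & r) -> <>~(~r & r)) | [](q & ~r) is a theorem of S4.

Tableau for the negation ~((<><>~(~r & r) -> <>~(~r & r)) | [](q & ~r)):
1. ~((<><>~(~r & r) -> <>~(~r & r)) | [](q & ~r)), u
2. ~(<><>~(~r & r) -> <>~(~r & r)), u
3. ~[](q & ~r), u
4. <><>~(~r & r), u
5. ~<>~(~r & r), u
6. ~r & r, u
7. ~r, u
8. r, u
Accessibility: uRu
Branch closes: r and ~r both at u.
All branches of the negation close; one closing branch shown above.

Yes, valid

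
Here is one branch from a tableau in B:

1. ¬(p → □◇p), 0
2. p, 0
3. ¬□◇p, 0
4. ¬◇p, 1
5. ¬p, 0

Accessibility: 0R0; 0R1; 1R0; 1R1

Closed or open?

Closed

Both p and ¬p appear at 0.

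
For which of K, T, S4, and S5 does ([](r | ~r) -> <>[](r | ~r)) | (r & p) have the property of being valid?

T, S4, S5

K-tableau for the negation ~(([](r | ~r) -> <>[](r | ~r)) | (r & p)):
1. ~(([](r | ~r) -> <>[](r | ~r)) | (r & p)), 0
2. ~([](r | ~r) -> <>[](r | ~r)), 0
3. ~(r & p), 0
4. [](r | ~r), 0
5. ~<>[](r | ~r), 0
6. ~p, 0
Complete open branch: countermodel on a K-frame, so not valid in K.
T-tableau for the negation ~(([](r | ~r) -> <>[](r | ~r)) | (r & p)):
1. ~(([](r | ~r) -> <>[](r | ~r)) | (r & p)), 0
2. ~([](r | ~r) -> <>[](r | ~r)), 0
3. ~(r & p), 0
4. [](r | ~r), 0
5. ~<>[](r | ~r), 0
6. r | ~r, 0
7. ~[](r | ~r), 0
8. ~p, 0
9. ~r, 0
10. ~(r | ~r), 1
11. ~r, 1
12. r, 1
Accessibility: 0R0, 0R1, 1R1
Branch closes: r and ~r both at 1.
Every branch closes (one shown): valid in T, hence also in S4, S5 (every theorem of T is a theorem of S4 and S5).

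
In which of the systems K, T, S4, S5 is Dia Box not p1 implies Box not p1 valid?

S5

S5-tableau for the negation not (Dia Box not p1 implies Box not p1):
1. not (Dia Box not p1 implies Box not p1), u
2. Dia Box not p1, u   [neg-implies-rule on 1]
3. not Box not p1, u   [neg-implies-rule on 1]
4. Box not p1, v   [Dia-rule on 2: fresh world v, uRv]
5. not p1, u   [Box-rule on 4 via vRu]
6. not p1, v   [Box-rule on 4 via vRv]
7. p1, w   [neg-Box-rule on 3: fresh world w, uRw]
8. not p1, w   [Box-rule on 4 via vRw]
Accessibility: uRu, uRv, uRw, vRu, vRv, vRw, wRu, wRv, wRw
Branch closes: p1 and not p1 both at w.
Every branch closes (one shown): valid in S5.
S4-tableau for the negation not (Dia Box not p1 implies Box not p1):
1. not (Dia Box not p1 implies Box not p1), u
2. Dia Box not p1, u   [neg-implies-rule on 1]
3. not Box not p1, u   [neg-implies-rule on 1]
4. Box not p1, v   [Dia-rule on 2: fresh world v, uRv]
5. not p1, v   [Box-rule on 4 via vRv]
6. p1, w   [neg-Box-rule on 3: fresh world w, uRw]
Accessibility: uRu, uRv, uRw, vRv, wRw
Complete open branch: countermodel on an S4-frame, so not valid in S4, nor in K, T (the same frame is also a K-frame and a T-frame).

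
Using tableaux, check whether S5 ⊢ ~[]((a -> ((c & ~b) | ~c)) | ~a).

Tableau for the negation []((a -> ((c & ~b) | ~c)) | ~a):
1. []((a -> ((c & ~b) | ~c)) | ~a), w0
2. (a -> ((c & ~b) | ~c)) | ~a, w0   [[]-rule on 1 via w0Rw0]
3. ~a, w0   [|-rule on 2 (branches; this branch)]
Accessibility: w0Rw0
The negation has an open branch (countermodel exists).

Not valid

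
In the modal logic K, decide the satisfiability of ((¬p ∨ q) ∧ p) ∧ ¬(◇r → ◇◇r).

1. ((¬p ∨ q) ∧ p) ∧ ¬(◇r → ◇◇r), w0
2. (¬p ∨ q) ∧ p, w0
3. ¬(◇r → ◇◇r), w0
4. ¬p ∨ q, w0
5. p, w0
6. ◇r, w0
7. ¬◇◇r, w0
8. q, w0
9. r, w1
10. ¬◇r, w1
Accessibility: w0Rw1

Satisfiable (open branch found)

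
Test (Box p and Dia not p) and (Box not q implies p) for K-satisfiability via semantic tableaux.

No, unsatisfiable

1. (Box p and Dia not p) and (Box not q implies p), 0
2. Box p and Dia not p, 0   [and-rule on 1]
3. Box not q implies p, 0   [and-rule on 1]
4. Box p, 0   [and-rule on 2]
5. Dia not p, 0   [and-rule on 2]
6. p, 0   [implies-rule on 3 (branches; this branch)]
7. not p, 1   [Dia-rule on 5: fresh world 1, 0R1]
8. p, 1   [Box-rule on 4 via 0R1]
Accessibility: 0R1
Branch closes: p and not p both at 1.
Every branch closes; the branch above is one of them.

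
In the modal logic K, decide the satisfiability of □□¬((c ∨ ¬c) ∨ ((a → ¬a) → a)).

1. □□¬((c ∨ ¬c) ∨ ((a → ¬a) → a)), 0

Satisfiable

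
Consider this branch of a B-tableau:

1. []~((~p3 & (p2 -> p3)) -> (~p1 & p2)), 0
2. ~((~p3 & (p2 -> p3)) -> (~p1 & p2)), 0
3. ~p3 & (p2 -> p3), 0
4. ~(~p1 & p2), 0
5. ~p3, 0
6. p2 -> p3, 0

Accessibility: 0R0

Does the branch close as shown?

Open

There is no literal clash: for every atom and world, at most one sign appears.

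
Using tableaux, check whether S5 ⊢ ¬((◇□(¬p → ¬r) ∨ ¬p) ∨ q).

Invalid (countermodel exists)

Tableau for the negation (◇□(¬p → ¬r) ∨ ¬p) ∨ q:
1. (◇□(¬p → ¬r) ∨ ¬p) ∨ q, 0
2. q, 0
Accessibility: 0R0
The negation has an open branch (countermodel exists).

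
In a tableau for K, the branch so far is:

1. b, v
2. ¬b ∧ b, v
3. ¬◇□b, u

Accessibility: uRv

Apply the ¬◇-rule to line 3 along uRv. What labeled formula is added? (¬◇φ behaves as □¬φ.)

¬◇φ behaves as □¬φ: propagate the negated body to each accessible world.

¬□b, v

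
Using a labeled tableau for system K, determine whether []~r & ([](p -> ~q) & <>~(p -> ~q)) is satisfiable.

1. []~r & ([](p -> ~q) & <>~(p -> ~q)), 0
2. []~r, 0   [&-rule on 1]
3. [](p -> ~q) & <>~(p -> ~q), 0   [&-rule on 1]
4. [](p -> ~q), 0   [&-rule on 3]
5. <>~(p -> ~q), 0   [&-rule on 3]
6. ~(p -> ~q), 1   [<>-rule on 5: fresh world 1, 0R1]
7. p, 1   [~->-rule on 6]
8. q, 1   [~->-rule on 6]
9. ~r, 1   [[]-rule on 2 via 0R1]
10. p -> ~q, 1   [[]-rule on 4 via 0R1]
11. ~q, 1   [->-rule on 10 (branches; this branch)]
Accessibility: 0R1
Branch closes: q and ~q both at 1.
Every branch closes; the branch above is one of them.

Unsatisfiable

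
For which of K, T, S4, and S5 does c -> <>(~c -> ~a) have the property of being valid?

T, S4, S5

T-tableau for the negation ~(c -> <>(~c -> ~a)):
1. ~(c -> <>(~c -> ~a)), u
2. c, u   [~->-rule on 1]
3. ~<>(~c -> ~a), u   [~->-rule on 1]
4. ~(~c -> ~a), u   [~<>-rule on 3 via uRu]
5. ~c, u   [~->-rule on 4]
6. a, u   [~->-rule on 4]
Accessibility: uRu
Branch closes: c and ~c both at u.
Every branch closes (one shown): valid in T, hence also in S4, S5 (every theorem of T is a theorem of S4 and S5).
K-tableau for the negation ~(c -> <>(~c -> ~a)):
1. ~(c -> <>(~c -> ~a)), u
2. c, u   [~->-rule on 1]
3. ~<>(~c -> ~a), u   [~->-rule on 1]
Complete open branch: countermodel on a K-frame, so not valid in K.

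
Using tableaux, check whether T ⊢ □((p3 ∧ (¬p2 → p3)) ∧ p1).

Tableau for the negation ¬□((p3 ∧ (¬p2 → p3)) ∧ p1):
1. ¬□((p3 ∧ (¬p2 → p3)) ∧ p1), u
2. ¬((p3 ∧ (¬p2 → p3)) ∧ p1), v
3. ¬p1, v
Accessibility: uRu, uRv, vRv
The negation has an open branch (countermodel exists).

Not valid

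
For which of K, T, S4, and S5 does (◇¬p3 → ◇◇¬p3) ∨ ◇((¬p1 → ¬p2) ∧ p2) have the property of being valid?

T-tableau for the negation ¬((◇¬p3 → ◇◇¬p3) ∨ ◇((¬p1 → ¬p2) ∧ p2)):
1. ¬((◇¬p3 → ◇◇¬p3) ∨ ◇((¬p1 → ¬p2) ∧ p2)), w0
2. ¬(◇¬p3 → ◇◇¬p3), w0   [¬∨-rule on 1]
3. ¬◇((¬p1 → ¬p2) ∧ p2), w0   [¬∨-rule on 1]
4. ◇¬p3, w0   [¬→-rule on 2]
5. ¬◇◇¬p3, w0   [¬→-rule on 2]
6. ¬((¬p1 → ¬p2) ∧ p2), w0   [¬◇-rule on 3 via w0Rw0]
7. ¬◇¬p3, w0   [¬◇-rule on 5 via w0Rw0]
8. p3, w0   [¬◇-rule on 7 via w0Rw0]
9. ¬(¬p1 → ¬p2), w0   [¬∧-rule on 6 (branches; this branch)]
10. ¬p1, w0   [¬→-rule on 9]
11. p2, w0   [¬→-rule on 9]
12. ¬p3, w1   [◇-rule on 4: fresh world w1, w0Rw1]
13. ¬((¬p1 → ¬p2) ∧ p2), w1   [¬◇-rule on 3 via w0Rw1]
14. ¬◇¬p3, w1   [¬◇-rule on 5 via w0Rw1]
15. p3, w1   [¬◇-rule on 7 via w0Rw1]
Accessibility: w0Rw0, w0Rw1, w1Rw1
Branch closes: p3 and ¬p3 both at w1.
Every branch closes (one shown): valid in T, hence also in S4, S5 (every theorem of T is a theorem of S4 and S5).
K-tableau for the negation ¬((◇¬p3 → ◇◇¬p3) ∨ ◇((¬p1 → ¬p2) ∧ p2)):
1. ¬((◇¬p3 → ◇◇¬p3) ∨ ◇((¬p1 → ¬p2) ∧ p2)), w0
2. ¬(◇¬p3 → ◇◇¬p3), w0   [¬∨-rule on 1]
3. ¬◇((¬p1 → ¬p2) ∧ p2), w0   [¬∨-rule on 1]
4. ◇¬p3, w0   [¬→-rule on 2]
5. ¬◇◇¬p3, w0   [¬→-rule on 2]
6. ¬p3, w1   [◇-rule on 4: fresh world w1, w0Rw1]
7. ¬((¬p1 → ¬p2) ∧ p2), w1   [¬◇-rule on 3 via w0Rw1]
8. ¬◇¬p3, w1   [¬◇-rule on 5 via w0Rw1]
9. ¬p2, w1   [¬∧-rule on 7 (branches; this branch)]
Accessibility: w0Rw1
Complete open branch: countermodel on a K-frame, so not valid in K.

T, S4, S5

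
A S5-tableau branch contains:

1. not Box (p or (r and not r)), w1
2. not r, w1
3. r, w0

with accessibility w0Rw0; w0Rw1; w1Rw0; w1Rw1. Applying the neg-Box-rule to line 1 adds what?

a fresh world w2 with w1Rw2, and not (p or (r and not r)) at w2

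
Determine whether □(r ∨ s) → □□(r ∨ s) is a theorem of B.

Not valid

Tableau for the negation ¬(□(r ∨ s) → □□(r ∨ s)):
1. ¬(□(r ∨ s) → □□(r ∨ s)), w0
2. □(r ∨ s), w0   [¬→-rule on 1]
3. ¬□□(r ∨ s), w0   [¬→-rule on 1]
4. r ∨ s, w0   [□-rule on 2 via w0Rw0]
5. s, w0   [∨-rule on 4 (branches; this branch)]
6. ¬□(r ∨ s), w1   [¬□-rule on 3: fresh world w1, w0Rw1]
7. r ∨ s, w1   [□-rule on 2 via w0Rw1]
8. s, w1   [∨-rule on 7 (branches; this branch)]
9. ¬(r ∨ s), w2   [¬□-rule on 6: fresh world w2, w1Rw2]
10. ¬r, w2   [¬∨-rule on 9]
11. ¬s, w2   [¬∨-rule on 9]
Accessibility: w0Rw0, w0Rw1, w1Rw0, w1Rw1, w1Rw2, w2Rw1, w2Rw2
The negation has an open branch (countermodel exists).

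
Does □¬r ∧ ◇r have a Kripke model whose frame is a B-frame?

1. □¬r ∧ ◇r, 0
2. □¬r, 0
3. ◇r, 0
4. ¬r, 0
5. r, 1
6. ¬r, 1
Accessibility: 0R0, 0R1, 1R0, 1R1
Branch closes: r and ¬r both at 1.
(One branch shown.) All branches close.

No, unsatisfiable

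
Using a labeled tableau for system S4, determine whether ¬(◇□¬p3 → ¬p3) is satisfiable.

Satisfiable (open branch found)

1. ¬(◇□¬p3 → ¬p3), u
2. ◇□¬p3, u
3. p3, u
4. □¬p3, v
5. ¬p3, v
Accessibility: uRu, uRv, vRv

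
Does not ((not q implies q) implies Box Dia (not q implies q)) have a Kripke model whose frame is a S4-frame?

Satisfiable (open branch found)

1. not ((not q implies q) implies Box Dia (not q implies q)), 0
2. not q implies q, 0
3. not Box Dia (not q implies q), 0
4. q, 0
5. not Dia (not q implies q), 1
6. not (not q implies q), 1
7. not q, 1
Accessibility: 0R0, 0R1, 1R1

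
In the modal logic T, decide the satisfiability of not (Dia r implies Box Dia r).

1. not (Dia r implies Box Dia r), 0
2. Dia r, 0   [neg-implies-rule on 1]
3. not Box Dia r, 0   [neg-implies-rule on 1]
4. r, 1   [Dia-rule on 2: fresh world 1, 0R1]
5. not Dia r, 2   [neg-Box-rule on 3: fresh world 2, 0R2]
6. not r, 2   [neg-Dia-rule on 5 via 2R2]
Accessibility: 0R0, 0R1, 0R2, 1R1, 2R2

Yes, satisfiable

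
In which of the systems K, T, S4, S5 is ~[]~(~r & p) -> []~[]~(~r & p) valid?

S4-tableau for the negation ~(~[]~(~r & p) -> []~[]~(~r & p)):
1. ~(~[]~(~r & p) -> []~[]~(~r & p)), 0
2. ~[]~(~r & p), 0
3. ~[]~[]~(~r & p), 0
4. ~r & p, 1
5. ~r, 1
6. p, 1
7. []~(~r & p), 2
8. ~(~r & p), 2
9. ~p, 2
Accessibility: 0R0, 0R1, 0R2, 1R1, 2R2
Complete open branch: countermodel on an S4-frame, so not valid in S4, nor in K, T (the same frame is also a K-frame and a T-frame).
S5-tableau for the negation ~(~[]~(~r & p) -> []~[]~(~r & p)):
1. ~(~[]~(~r & p) -> []~[]~(~r & p)), 0
2. ~[]~(~r & p), 0
3. ~[]~[]~(~r & p), 0
4. ~r & p, 1
5. ~r, 1
6. p, 1
7. []~(~r & p), 2
8. ~(~r & p), 0
9. ~(~r & p), 1
10. ~(~r & p), 2
11. ~p, 0
12. ~p, 1
Accessibility: 0R0, 0R1, 0R2, 1R0, 1R1, 1R2, 2R0, 2R1, 2R2
Branch closes: p and ~p both at 1.
Every branch closes (one shown): valid in S5.

S5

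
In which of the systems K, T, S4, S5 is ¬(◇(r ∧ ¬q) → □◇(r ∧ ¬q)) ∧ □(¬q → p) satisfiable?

K, T, S4

S5-tableau for the formula:
1. ¬(◇(r ∧ ¬q) → □◇(r ∧ ¬q)) ∧ □(¬q → p), 0
2. ¬(◇(r ∧ ¬q) → □◇(r ∧ ¬q)), 0
3. □(¬q → p), 0
4. ◇(r ∧ ¬q), 0
5. ¬□◇(r ∧ ¬q), 0
6. ¬q → p, 0
7. p, 0
8. r ∧ ¬q, 1
9. r, 1
10. ¬q, 1
11. ¬q → p, 1
12. p, 1
13. ¬◇(r ∧ ¬q), 2
14. ¬q → p, 2
15. ¬(r ∧ ¬q), 0
16. ¬(r ∧ ¬q), 1
17. ¬(r ∧ ¬q), 2
18. p, 2
19. q, 0
20. q, 1
Accessibility: 0R0, 0R1, 0R2, 1R0, 1R1, 1R2, 2R0, 2R1, 2R2
Branch closes: q and ¬q both at 1.
Every branch closes (one shown): unsatisfiable in S5.
S4-tableau for the formula:
1. ¬(◇(r ∧ ¬q) → □◇(r ∧ ¬q)) ∧ □(¬q → p), 0
2. ¬(◇(r ∧ ¬q) → □◇(r ∧ ¬q)), 0
3. □(¬q → p), 0
4. ◇(r ∧ ¬q), 0
5. ¬□◇(r ∧ ¬q), 0
6. ¬q → p, 0
7. p, 0
8. r ∧ ¬q, 1
9. r, 1
10. ¬q, 1
11. ¬q → p, 1
12. p, 1
13. ¬◇(r ∧ ¬q), 2
14. ¬q → p, 2
15. ¬(r ∧ ¬q), 2
16. p, 2
17. q, 2
Accessibility: 0R0, 0R1, 0R2, 1R1, 2R2
Complete open branch: satisfiable in S4, hence also in K, T (this S4-model is also a K-model and a T-model).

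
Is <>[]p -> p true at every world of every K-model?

Not valid

Tableau for the negation ~(<>[]p -> p):
1. ~(<>[]p -> p), w0
2. <>[]p, w0
3. ~p, w0
4. []p, w1
Accessibility: w0Rw1
The negation has an open branch (countermodel exists).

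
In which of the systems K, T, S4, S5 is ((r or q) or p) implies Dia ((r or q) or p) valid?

T, S4, S5

T-tableau for the negation not (((r or q) or p) implies Dia ((r or q) or p)):
1. not (((r or q) or p) implies Dia ((r or q) or p)), u
2. (r or q) or p, u
3. not Dia ((r or q) or p), u
4. not ((r or q) or p), u
5. not (r or q), u
6. not p, u
7. not r, u
8. not q, u
9. r or q, u
10. q, u
Accessibility: uRu
Branch closes: q and not q both at u.
Every branch closes (one shown): valid in T, hence also in S4, S5 (every theorem of T is a theorem of S4 and S5).
K-tableau for the negation not (((r or q) or p) implies Dia ((r or q) or p)):
1. not (((r or q) or p) implies Dia ((r or q) or p)), u
2. (r or q) or p, u
3. not Dia ((r or q) or p), u
4. p, u
Complete open branch: countermodel on a K-frame, so not valid in K.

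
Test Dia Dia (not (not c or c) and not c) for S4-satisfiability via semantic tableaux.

Unsatisfiable

1. Dia Dia (not (not c or c) and not c), u
2. Dia (not (not c or c) and not c), v   [Dia-rule on 1: fresh world v, uRv]
3. not (not c or c) and not c, w   [Dia-rule on 2: fresh world w, vRw]
4. not (not c or c), w   [and-rule on 3]
5. not c, w   [and-rule on 3]
6. c, w   [neg-or-rule on 4]
Accessibility: uRu, uRv, uRw, vRv, vRw, wRw
Branch closes: c and not c both at w.
(One branch shown.) All branches close.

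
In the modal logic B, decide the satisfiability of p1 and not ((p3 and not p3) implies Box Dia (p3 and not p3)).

1. p1 and not ((p3 and not p3) implies Box Dia (p3 and not p3)), w0
2. p1, w0   [and-rule on 1]
3. not ((p3 and not p3) implies Box Dia (p3 and not p3)), w0   [and-rule on 1]
4. p3 and not p3, w0   [neg-implies-rule on 3]
5. not Box Dia (p3 and not p3), w0   [neg-implies-rule on 3]
6. p3, w0   [and-rule on 4]
7. not p3, w0   [and-rule on 4]
Accessibility: w0Rw0
Branch closes: p3 and not p3 both at w0.
All branches of the tableau close; one closing branch shown above.

Unsatisfiable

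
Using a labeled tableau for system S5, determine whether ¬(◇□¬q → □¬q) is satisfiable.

Unsatisfiable (every branch closes)

1. ¬(◇□¬q → □¬q), 0
2. ◇□¬q, 0
3. ¬□¬q, 0
4. □¬q, 1
5. ¬q, 0
6. ¬q, 1
7. q, 2
8. ¬q, 2
Accessibility: 0R0, 0R1, 0R2, 1R0, 1R1, 1R2, 2R0, 2R1, 2R2
Branch closes: q and ¬q both at 2.
All branches of the tableau close; one closing branch shown above.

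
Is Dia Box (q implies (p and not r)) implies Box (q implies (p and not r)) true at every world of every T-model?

Tableau for the negation not (Dia Box (q implies (p and not r)) implies Box (q implies (p and not r))):
1. not (Dia Box (q implies (p and not r)) implies Box (q implies (p and not r))), 0
2. Dia Box (q implies (p and not r)), 0
3. not Box (q implies (p and not r)), 0
4. Box (q implies (p and not r)), 1
5. q implies (p and not r), 1
6. p and not r, 1
7. p, 1
8. not r, 1
9. not (q implies (p and not r)), 2
10. q, 2
11. not (p and not r), 2
12. r, 2
Accessibility: 0R0, 0R1, 0R2, 1R1, 2R2
The negation has an open branch (countermodel exists).

Not valid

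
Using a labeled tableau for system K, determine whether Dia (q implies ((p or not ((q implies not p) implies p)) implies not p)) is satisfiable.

1. Dia (q implies ((p or not ((q implies not p) implies p)) implies not p)), u
2. q implies ((p or not ((q implies not p) implies p)) implies not p), v
3. (p or not ((q implies not p) implies p)) implies not p, v
4. not p, v
Accessibility: uRv

Yes, satisfiable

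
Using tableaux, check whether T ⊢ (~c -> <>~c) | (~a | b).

Tableau for the negation ~((~c -> <>~c) | (~a | b)):
1. ~((~c -> <>~c) | (~a | b)), w0
2. ~(~c -> <>~c), w0
3. ~(~a | b), w0
4. ~c, w0
5. ~<>~c, w0
6. a, w0
7. ~b, w0
8. c, w0
Accessibility: w0Rw0
Branch closes: c and ~c both at w0.
All branches of the negation close; one closing branch shown above.

Valid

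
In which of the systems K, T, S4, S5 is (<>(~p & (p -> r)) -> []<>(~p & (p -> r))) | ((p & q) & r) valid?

S4-tableau for the negation ~((<>(~p & (p -> r)) -> []<>(~p & (p -> r))) | ((p & q) & r)):
1. ~((<>(~p & (p -> r)) -> []<>(~p & (p -> r))) | ((p & q) & r)), 0
2. ~(<>(~p & (p -> r)) -> []<>(~p & (p -> r))), 0
3. ~((p & q) & r), 0
4. <>(~p & (p -> r)), 0
5. ~[]<>(~p & (p -> r)), 0
6. ~r, 0
7. ~p & (p -> r), 1
8. ~p, 1
9. p -> r, 1
10. r, 1
11. ~<>(~p & (p -> r)), 2
12. ~(~p & (p -> r)), 2
13. ~(p -> r), 2
14. p, 2
15. ~r, 2
Accessibility: 0R0, 0R1, 0R2, 1R1, 2R2
Complete open branch: countermodel on an S4-frame, so not valid in S4, nor in K, T (the same frame is also a K-frame and a T-frame).
S5-tableau for the negation ~((<>(~p & (p -> r)) -> []<>(~p & (p -> r))) | ((p & q) & r)):
1. ~((<>(~p & (p -> r)) -> []<>(~p & (p -> r))) | ((p & q) & r)), 0
2. ~(<>(~p & (p -> r)) -> []<>(~p & (p -> r))), 0
3. ~((p & q) & r), 0
4. <>(~p & (p -> r)), 0
5. ~[]<>(~p & (p -> r)), 0
6. ~(p & q), 0
7. ~q, 0
8. ~p & (p -> r), 1
9. ~p, 1
10. p -> r, 1
11. r, 1
12. ~<>(~p & (p -> r)), 2
13. ~(~p & (p -> r)), 0
14. ~(~p & (p -> r)), 1
15. ~(~p & (p -> r)), 2
16. ~(p -> r), 0
17. p, 0
18. ~r, 0
19. ~(p -> r), 1
20. p, 1
21. ~r, 1
Accessibility: 0R0, 0R1, 0R2, 1R0, 1R1, 1R2, 2R0, 2R1, 2R2
Branch closes: p and ~p both at 1.
Every branch closes (one shown): valid in S5.

S5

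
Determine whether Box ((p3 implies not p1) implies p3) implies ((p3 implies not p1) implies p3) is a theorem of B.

Yes, valid

Tableau for the negation not (Box ((p3 implies not p1) implies p3) implies ((p3 implies not p1) implies p3)):
1. not (Box ((p3 implies not p1) implies p3) implies ((p3 implies not p1) implies p3)), u
2. Box ((p3 implies not p1) implies p3), u
3. not ((p3 implies not p1) implies p3), u
4. p3 implies not p1, u
5. not p3, u
6. (p3 implies not p1) implies p3, u
7. not p1, u
8. not (p3 implies not p1), u
9. p3, u
10. p1, u
Accessibility: uRu
Branch closes: p3 and not p3 both at u.
All branches of the negation close; one closing branch shown above.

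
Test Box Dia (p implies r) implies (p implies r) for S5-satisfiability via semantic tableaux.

1. Box Dia (p implies r) implies (p implies r), 0
2. p implies r, 0   [implies-rule on 1 (branches; this branch)]
3. r, 0   [implies-rule on 2 (branches; this branch)]
Accessibility: 0R0

Satisfiable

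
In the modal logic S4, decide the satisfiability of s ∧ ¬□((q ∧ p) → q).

1. s ∧ ¬□((q ∧ p) → q), 0
2. s, 0   [∧-rule on 1]
3. ¬□((q ∧ p) → q), 0   [∧-rule on 1]
4. ¬((q ∧ p) → q), 1   [¬□-rule on 3: fresh world 1, 0R1]
5. q ∧ p, 1   [¬→-rule on 4]
6. ¬q, 1   [¬→-rule on 4]
7. q, 1   [∧-rule on 5]
8. p, 1   [∧-rule on 5]
Accessibility: 0R0, 0R1, 1R1
Branch closes: q and ¬q both at 1.
All branches of the tableau close; one closing branch shown above.

No, unsatisfiable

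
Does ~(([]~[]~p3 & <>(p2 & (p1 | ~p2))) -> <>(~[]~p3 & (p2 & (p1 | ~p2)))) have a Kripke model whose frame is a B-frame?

Unsatisfiable

1. ~(([]~[]~p3 & <>(p2 & (p1 | ~p2))) -> <>(~[]~p3 & (p2 & (p1 | ~p2)))), 0
2. []~[]~p3 & <>(p2 & (p1 | ~p2)), 0
3. ~<>(~[]~p3 & (p2 & (p1 | ~p2))), 0
4. []~[]~p3, 0
5. <>(p2 & (p1 | ~p2)), 0
6. ~(~[]~p3 & (p2 & (p1 | ~p2))), 0
7. ~[]~p3, 0
8. ~(p2 & (p1 | ~p2)), 0
9. ~(p1 | ~p2), 0
10. ~p1, 0
11. p2, 0
12. p2 & (p1 | ~p2), 1
13. p2, 1
14. p1 | ~p2, 1
15. ~(~[]~p3 & (p2 & (p1 | ~p2))), 1
16. ~[]~p3, 1
17. p1, 1
18. []~p3, 1
19. ~p3, 0
20. ~p3, 1
21. p3, 2
22. ~(~[]~p3 & (p2 & (p1 | ~p2))), 2
23. ~[]~p3, 2
24. ~(p2 & (p1 | ~p2)), 2
25. ~(p1 | ~p2), 2
26. ~p1, 2
27. p2, 2
28. p3, 3
29. ~p3, 3
Accessibility: 0R0, 0R1, 0R2, 1R0, 1R1, 1R3, 2R0, 2R2, 3R1, 3R3
Branch closes: p3 and ~p3 both at 3.
All branches of the tableau close; one closing branch shown above.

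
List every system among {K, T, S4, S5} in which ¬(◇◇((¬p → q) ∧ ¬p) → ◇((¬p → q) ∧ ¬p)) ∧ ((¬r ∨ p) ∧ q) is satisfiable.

K, T

S4-tableau for the formula:
1. ¬(◇◇((¬p → q) ∧ ¬p) → ◇((¬p → q) ∧ ¬p)) ∧ ((¬r ∨ p) ∧ q), w0
2. ¬(◇◇((¬p → q) ∧ ¬p) → ◇((¬p → q) ∧ ¬p)), w0   [∧-rule on 1]
3. (¬r ∨ p) ∧ q, w0   [∧-rule on 1]
4. ◇◇((¬p → q) ∧ ¬p), w0   [¬→-rule on 2]
5. ¬◇((¬p → q) ∧ ¬p), w0   [¬→-rule on 2]
6. ¬r ∨ p, w0   [∧-rule on 3]
7. q, w0   [∧-rule on 3]
8. ¬((¬p → q) ∧ ¬p), w0   [¬◇-rule on 5 via w0Rw0]
9. p, w0   [∨-rule on 6 (branches; this branch)]
10. ◇((¬p → q) ∧ ¬p), w1   [◇-rule on 4: fresh world w1, w0Rw1]
11. ¬((¬p → q) ∧ ¬p), w1   [¬◇-rule on 5 via w0Rw1]
12. ¬(¬p → q), w1   [¬∧-rule on 11 (branches; this branch)]
13. ¬p, w1   [¬→-rule on 12]
14. ¬q, w1   [¬→-rule on 12]
15. (¬p → q) ∧ ¬p, w2   [◇-rule on 10: fresh world w2, w1Rw2]
16. ¬p → q, w2   [∧-rule on 15]
17. ¬p, w2   [∧-rule on 15]
18. ¬((¬p → q) ∧ ¬p), w2   [¬◇-rule on 5 via w0Rw2]
19. q, w2   [→-rule on 16 (branches; this branch)]
20. ¬(¬p → q), w2   [¬∧-rule on 18 (branches; this branch)]
21. ¬q, w2   [¬→-rule on 20]
Accessibility: w0Rw0, w0Rw1, w0Rw2, w1Rw1, w1Rw2, w2Rw2
Branch closes: q and ¬q both at w2.
Every branch closes (one shown): unsatisfiable in S4, hence also in S5 (every S5-frame is an S4-frame).
T-tableau for the formula:
1. ¬(◇◇((¬p → q) ∧ ¬p) → ◇((¬p → q) ∧ ¬p)) ∧ ((¬r ∨ p) ∧ q), w0
2. ¬(◇◇((¬p → q) ∧ ¬p) → ◇((¬p → q) ∧ ¬p)), w0   [∧-rule on 1]
3. (¬r ∨ p) ∧ q, w0   [∧-rule on 1]
4. ◇◇((¬p → q) ∧ ¬p), w0   [¬→-rule on 2]
5. ¬◇((¬p → q) ∧ ¬p), w0   [¬→-rule on 2]
6. ¬r ∨ p, w0   [∧-rule on 3]
7. q, w0   [∧-rule on 3]
8. ¬((¬p → q) ∧ ¬p), w0   [¬◇-rule on 5 via w0Rw0]
9. p, w0   [∨-rule on 6 (branches; this branch)]
10. ◇((¬p → q) ∧ ¬p), w1   [◇-rule on 4: fresh world w1, w0Rw1]
11. ¬((¬p → q) ∧ ¬p), w1   [¬◇-rule on 5 via w0Rw1]
12. p, w1   [¬∧-rule on 11 (branches; this branch)]
13. (¬p → q) ∧ ¬p, w2   [◇-rule on 10: fresh world w2, w1Rw2]
14. ¬p → q, w2   [∧-rule on 13]
15. ¬p, w2   [∧-rule on 13]
16. q, w2   [→-rule on 14 (branches; this branch)]
Accessibility: w0Rw0, w0Rw1, w1Rw1, w1Rw2, w2Rw2
Complete open branch: satisfiable in T, hence also in K (this T-model is also a K-model).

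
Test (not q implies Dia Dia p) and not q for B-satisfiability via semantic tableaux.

Satisfiable

1. (not q implies Dia Dia p) and not q, w0
2. not q implies Dia Dia p, w0
3. not q, w0
4. Dia Dia p, w0
5. Dia p, w1
6. p, w2
Accessibility: w0Rw0, w0Rw1, w1Rw0, w1Rw1, w1Rw2, w2Rw1, w2Rw2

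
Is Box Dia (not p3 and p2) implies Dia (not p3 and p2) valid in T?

Tableau for the negation not (Box Dia (not p3 and p2) implies Dia (not p3 and p2)):
1. not (Box Dia (not p3 and p2) implies Dia (not p3 and p2)), 0
2. Box Dia (not p3 and p2), 0
3. not Dia (not p3 and p2), 0
4. Dia (not p3 and p2), 0
5. not (not p3 and p2), 0
6. not p2, 0
7. not p3 and p2, 1
8. not p3, 1
9. p2, 1
10. Dia (not p3 and p2), 1
11. not (not p3 and p2), 1
12. not p2, 1
Accessibility: 0R0, 0R1, 1R1
Branch closes: p2 and not p2 both at 1.
Every branch of the negation's tableau closes; the branch above is one of them.

Valid in T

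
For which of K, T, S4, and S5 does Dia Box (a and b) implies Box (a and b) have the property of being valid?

S5

S5-tableau for the negation not (Dia Box (a and b) implies Box (a and b)):
1. not (Dia Box (a and b) implies Box (a and b)), 0
2. Dia Box (a and b), 0
3. not Box (a and b), 0
4. Box (a and b), 1
5. a and b, 0
6. a, 0
7. b, 0
8. a and b, 1
9. a, 1
10. b, 1
11. not (a and b), 2
12. a and b, 2
13. a, 2
14. b, 2
15. not b, 2
Accessibility: 0R0, 0R1, 0R2, 1R0, 1R1, 1R2, 2R0, 2R1, 2R2
Branch closes: b and not b both at 2.
Every branch closes (one shown): valid in S5.
S4-tableau for the negation not (Dia Box (a and b) implies Box (a and b)):
1. not (Dia Box (a and b) implies Box (a and b)), 0
2. Dia Box (a and b), 0
3. not Box (a and b), 0
4. Box (a and b), 1
5. a and b, 1
6. a, 1
7. b, 1
8. not (a and b), 2
9. not b, 2
Accessibility: 0R0, 0R1, 0R2, 1R1, 2R2
Complete open branch: countermodel on an S4-frame, so not valid in S4, nor in K, T (the same frame is also a K-frame and a T-frame).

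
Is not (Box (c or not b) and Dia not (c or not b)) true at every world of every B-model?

Tableau for the negation Box (c or not b) and Dia not (c or not b):
1. Box (c or not b) and Dia not (c or not b), 0
2. Box (c or not b), 0
3. Dia not (c or not b), 0
4. c or not b, 0
5. not b, 0
6. not (c or not b), 1
7. not c, 1
8. b, 1
9. c or not b, 1
10. not b, 1
Accessibility: 0R0, 0R1, 1R0, 1R1
Branch closes: b and not b both at 1.
Every branch of the negation's tableau closes; the branch above is one of them.

Yes, valid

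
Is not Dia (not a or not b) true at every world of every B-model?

Tableau for the negation Dia (not a or not b):
1. Dia (not a or not b), 0
2. not a or not b, 1   [Dia-rule on 1: fresh world 1, 0R1]
3. not b, 1   [or-rule on 2 (branches; this branch)]
Accessibility: 0R0, 0R1, 1R0, 1R1
The negation has an open branch (countermodel exists).

Not valid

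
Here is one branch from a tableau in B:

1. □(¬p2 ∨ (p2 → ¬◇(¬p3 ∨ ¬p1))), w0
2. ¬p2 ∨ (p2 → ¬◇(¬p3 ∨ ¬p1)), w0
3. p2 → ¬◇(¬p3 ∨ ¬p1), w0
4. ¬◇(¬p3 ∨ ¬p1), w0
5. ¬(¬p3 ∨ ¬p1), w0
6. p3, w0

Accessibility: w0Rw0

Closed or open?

No atom appears with both signs at the same world.

Open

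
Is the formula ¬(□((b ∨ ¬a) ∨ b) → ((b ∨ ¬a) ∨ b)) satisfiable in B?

1. ¬(□((b ∨ ¬a) ∨ b) → ((b ∨ ¬a) ∨ b)), 0
2. □((b ∨ ¬a) ∨ b), 0   [¬→-rule on 1]
3. ¬((b ∨ ¬a) ∨ b), 0   [¬→-rule on 1]
4. ¬(b ∨ ¬a), 0   [¬∨-rule on 3]
5. ¬b, 0   [¬∨-rule on 3]
6. a, 0   [¬∨-rule on 4]
7. (b ∨ ¬a) ∨ b, 0   [□-rule on 2 via 0R0]
8. b ∨ ¬a, 0   [∨-rule on 7 (branches; this branch)]
9. ¬a, 0   [∨-rule on 8 (branches; this branch)]
Accessibility: 0R0
Branch closes: a and ¬a both at 0.
(One branch shown.) All branches close.

Unsatisfiable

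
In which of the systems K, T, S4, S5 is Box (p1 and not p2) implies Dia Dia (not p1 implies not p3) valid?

K-tableau for the negation not (Box (p1 and not p2) implies Dia Dia (not p1 implies not p3)):
1. not (Box (p1 and not p2) implies Dia Dia (not p1 implies not p3)), w0
2. Box (p1 and not p2), w0   [neg-implies-rule on 1]
3. not Dia Dia (not p1 implies not p3), w0   [neg-implies-rule on 1]
Complete open branch: countermodel on a K-frame, so not valid in K.
T-tableau for the negation not (Box (p1 and not p2) implies Dia Dia (not p1 implies not p3)):
1. not (Box (p1 and not p2) implies Dia Dia (not p1 implies not p3)), w0
2. Box (p1 and not p2), w0   [neg-implies-rule on 1]
3. not Dia Dia (not p1 implies not p3), w0   [neg-implies-rule on 1]
4. p1 and not p2, w0   [Box-rule on 2 via w0Rw0]
5. p1, w0   [and-rule on 4]
6. not p2, w0   [and-rule on 4]
7. not Dia (not p1 implies not p3), w0   [neg-Dia-rule on 3 via w0Rw0]
8. not (not p1 implies not p3), w0   [neg-Dia-rule on 7 via w0Rw0]
9. not p1, w0   [neg-implies-rule on 8]
10. p3, w0   [neg-implies-rule on 8]
Accessibility: w0Rw0
Branch closes: p1 and not p1 both at w0.
Every branch closes (one shown): valid in T, hence also in S4, S5 (every theorem of T is a theorem of S4 and S5).

T, S4, S5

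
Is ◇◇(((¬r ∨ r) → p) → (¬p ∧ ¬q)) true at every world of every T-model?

Invalid (countermodel exists)

Tableau for the negation ¬◇◇(((¬r ∨ r) → p) → (¬p ∧ ¬q)):
1. ¬◇◇(((¬r ∨ r) → p) → (¬p ∧ ¬q)), 0
2. ¬◇(((¬r ∨ r) → p) → (¬p ∧ ¬q)), 0
3. ¬(((¬r ∨ r) → p) → (¬p ∧ ¬q)), 0
4. (¬r ∨ r) → p, 0
5. ¬(¬p ∧ ¬q), 0
6. p, 0
7. q, 0
Accessibility: 0R0
The negation has an open branch (countermodel exists).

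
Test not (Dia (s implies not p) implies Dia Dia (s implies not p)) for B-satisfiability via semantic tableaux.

1. not (Dia (s implies not p) implies Dia Dia (s implies not p)), w0
2. Dia (s implies not p), w0   [neg-implies-rule on 1]
3. not Dia Dia (s implies not p), w0   [neg-implies-rule on 1]
4. not Dia (s implies not p), w0   [neg-Dia-rule on 3 via w0Rw0]
5. not (s implies not p), w0   [neg-Dia-rule on 4 via w0Rw0]
6. s, w0   [neg-implies-rule on 5]
7. p, w0   [neg-implies-rule on 5]
8. s implies not p, w1   [Dia-rule on 2: fresh world w1, w0Rw1]
9. not Dia (s implies not p), w1   [neg-Dia-rule on 3 via w0Rw1]
10. not (s implies not p), w1   [neg-Dia-rule on 4 via w0Rw1]
11. s, w1   [neg-implies-rule on 10]
12. p, w1   [neg-implies-rule on 10]
13. not p, w1   [implies-rule on 8 (branches; this branch)]
Accessibility: w0Rw0, w0Rw1, w1Rw0, w1Rw1
Branch closes: p and not p both at w1.
Every branch closes; the branch above is one of them.

No, unsatisfiable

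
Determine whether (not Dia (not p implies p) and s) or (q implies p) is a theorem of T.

No, not valid

Tableau for the negation not ((not Dia (not p implies p) and s) or (q implies p)):
1. not ((not Dia (not p implies p) and s) or (q implies p)), u
2. not (not Dia (not p implies p) and s), u
3. not (q implies p), u
4. q, u
5. not p, u
6. not s, u
Accessibility: uRu
The negation has an open branch (countermodel exists).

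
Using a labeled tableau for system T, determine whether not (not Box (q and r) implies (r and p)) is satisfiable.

1. not (not Box (q and r) implies (r and p)), w0
2. not Box (q and r), w0
3. not (r and p), w0
4. not p, w0
5. not (q and r), w1
6. not r, w1
Accessibility: w0Rw0, w0Rw1, w1Rw1

Satisfiable (open branch found)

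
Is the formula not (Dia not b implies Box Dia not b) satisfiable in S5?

1. not (Dia not b implies Box Dia not b), w0
2. Dia not b, w0
3. not Box Dia not b, w0
4. not b, w1
5. not Dia not b, w2
6. b, w0
7. b, w1
Accessibility: w0Rw0, w0Rw1, w0Rw2, w1Rw0, w1Rw1, w1Rw2, w2Rw0, w2Rw1, w2Rw2
Branch closes: b and not b both at w1.
(One branch shown.) All branches close.

Unsatisfiable (every branch closes)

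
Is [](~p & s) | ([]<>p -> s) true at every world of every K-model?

Tableau for the negation ~([](~p & s) | ([]<>p -> s)):
1. ~([](~p & s) | ([]<>p -> s)), w0
2. ~[](~p & s), w0
3. ~([]<>p -> s), w0
4. []<>p, w0
5. ~s, w0
6. ~(~p & s), w1
7. <>p, w1
8. ~s, w1
9. p, w2
Accessibility: w0Rw1, w1Rw2
The negation has an open branch (countermodel exists).

Not valid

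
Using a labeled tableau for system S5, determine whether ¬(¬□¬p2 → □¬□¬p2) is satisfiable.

1. ¬(¬□¬p2 → □¬□¬p2), u
2. ¬□¬p2, u
3. ¬□¬□¬p2, u
4. p2, v
5. □¬p2, w
6. ¬p2, u
7. ¬p2, v
Accessibility: uRu, uRv, uRw, vRu, vRv, vRw, wRu, wRv, wRw
Branch closes: p2 and ¬p2 both at v.
(One branch shown.) All branches close.

No, unsatisfiable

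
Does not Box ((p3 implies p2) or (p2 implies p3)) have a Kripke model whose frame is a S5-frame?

1. not Box ((p3 implies p2) or (p2 implies p3)), w0
2. not ((p3 implies p2) or (p2 implies p3)), w1
3. not (p3 implies p2), w1
4. not (p2 implies p3), w1
5. p3, w1
6. not p2, w1
7. p2, w1
8. not p3, w1
Accessibility: w0Rw0, w0Rw1, w1Rw0, w1Rw1
Branch closes: p2 and not p2 both at w1.
All branches of the tableau close; one closing branch shown above.

Unsatisfiable (every branch closes)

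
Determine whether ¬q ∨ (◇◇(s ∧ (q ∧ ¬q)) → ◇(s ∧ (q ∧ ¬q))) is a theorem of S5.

Tableau for the negation ¬(¬q ∨ (◇◇(s ∧ (q ∧ ¬q)) → ◇(s ∧ (q ∧ ¬q)))):
1. ¬(¬q ∨ (◇◇(s ∧ (q ∧ ¬q)) → ◇(s ∧ (q ∧ ¬q)))), u
2. q, u
3. ¬(◇◇(s ∧ (q ∧ ¬q)) → ◇(s ∧ (q ∧ ¬q))), u
4. ◇◇(s ∧ (q ∧ ¬q)), u
5. ¬◇(s ∧ (q ∧ ¬q)), u
6. ¬(s ∧ (q ∧ ¬q)), u
7. ¬(q ∧ ¬q), u
8. ◇(s ∧ (q ∧ ¬q)), v
9. ¬(s ∧ (q ∧ ¬q)), v
10. ¬(q ∧ ¬q), v
11. q, v
12. s ∧ (q ∧ ¬q), w
13. s, w
14. q ∧ ¬q, w
15. q, w
16. ¬q, w
Accessibility: uRu, uRv, uRw, vRu, vRv, vRw, wRu, wRv, wRw
Branch closes: q and ¬q both at w.
All branches of the negation close; one closing branch shown above.

Valid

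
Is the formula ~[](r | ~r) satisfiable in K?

Unsatisfiable (every branch closes)

1. ~[](r | ~r), u
2. ~(r | ~r), v
3. ~r, v
4. r, v
Accessibility: uRv
Branch closes: r and ~r both at v.
(One branch shown.) All branches close.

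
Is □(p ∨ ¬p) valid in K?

Yes, valid

Tableau for the negation ¬□(p ∨ ¬p):
1. ¬□(p ∨ ¬p), 0
2. ¬(p ∨ ¬p), 1
3. ¬p, 1
4. p, 1
Accessibility: 0R1
Branch closes: p and ¬p both at 1.
All branches of the negation close; one closing branch shown above.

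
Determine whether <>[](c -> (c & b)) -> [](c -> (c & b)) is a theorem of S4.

Tableau for the negation ~(<>[](c -> (c & b)) -> [](c -> (c & b))):
1. ~(<>[](c -> (c & b)) -> [](c -> (c & b))), w0
2. <>[](c -> (c & b)), w0
3. ~[](c -> (c & b)), w0
4. [](c -> (c & b)), w1
5. c -> (c & b), w1
6. c & b, w1
7. c, w1
8. b, w1
9. ~(c -> (c & b)), w2
10. c, w2
11. ~(c & b), w2
12. ~b, w2
Accessibility: w0Rw0, w0Rw1, w0Rw2, w1Rw1, w2Rw2
The negation has an open branch (countermodel exists).

No, not valid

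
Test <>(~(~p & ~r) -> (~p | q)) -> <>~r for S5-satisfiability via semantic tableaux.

Satisfiable (open branch found)

1. <>(~(~p & ~r) -> (~p | q)) -> <>~r, w0
2. <>~r, w0
3. ~r, w1
Accessibility: w0Rw0, w0Rw1, w1Rw0, w1Rw1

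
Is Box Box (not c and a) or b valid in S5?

Tableau for the negation not (Box Box (not c and a) or b):
1. not (Box Box (not c and a) or b), u
2. not Box Box (not c and a), u   [neg-or-rule on 1]
3. not b, u   [neg-or-rule on 1]
4. not Box (not c and a), v   [neg-Box-rule on 2: fresh world v, uRv]
5. not (not c and a), w   [neg-Box-rule on 4: fresh world w, vRw]
6. not a, w   [neg-and-rule on 5 (branches; this branch)]
Accessibility: uRu, uRv, uRw, vRu, vRv, vRw, wRu, wRv, wRw
The negation has an open branch (countermodel exists).

Invalid (countermodel exists)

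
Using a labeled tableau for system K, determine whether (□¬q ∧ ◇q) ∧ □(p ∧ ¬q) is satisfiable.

1. (□¬q ∧ ◇q) ∧ □(p ∧ ¬q), u
2. □¬q ∧ ◇q, u   [∧-rule on 1]
3. □(p ∧ ¬q), u   [∧-rule on 1]
4. □¬q, u   [∧-rule on 2]
5. ◇q, u   [∧-rule on 2]
6. q, v   [◇-rule on 5: fresh world v, uRv]
7. p ∧ ¬q, v   [□-rule on 3 via uRv]
8. p, v   [∧-rule on 7]
9. ¬q, v   [∧-rule on 7]
Accessibility: uRv
Branch closes: q and ¬q both at v.
(One branch shown.) All branches close.

No, unsatisfiable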